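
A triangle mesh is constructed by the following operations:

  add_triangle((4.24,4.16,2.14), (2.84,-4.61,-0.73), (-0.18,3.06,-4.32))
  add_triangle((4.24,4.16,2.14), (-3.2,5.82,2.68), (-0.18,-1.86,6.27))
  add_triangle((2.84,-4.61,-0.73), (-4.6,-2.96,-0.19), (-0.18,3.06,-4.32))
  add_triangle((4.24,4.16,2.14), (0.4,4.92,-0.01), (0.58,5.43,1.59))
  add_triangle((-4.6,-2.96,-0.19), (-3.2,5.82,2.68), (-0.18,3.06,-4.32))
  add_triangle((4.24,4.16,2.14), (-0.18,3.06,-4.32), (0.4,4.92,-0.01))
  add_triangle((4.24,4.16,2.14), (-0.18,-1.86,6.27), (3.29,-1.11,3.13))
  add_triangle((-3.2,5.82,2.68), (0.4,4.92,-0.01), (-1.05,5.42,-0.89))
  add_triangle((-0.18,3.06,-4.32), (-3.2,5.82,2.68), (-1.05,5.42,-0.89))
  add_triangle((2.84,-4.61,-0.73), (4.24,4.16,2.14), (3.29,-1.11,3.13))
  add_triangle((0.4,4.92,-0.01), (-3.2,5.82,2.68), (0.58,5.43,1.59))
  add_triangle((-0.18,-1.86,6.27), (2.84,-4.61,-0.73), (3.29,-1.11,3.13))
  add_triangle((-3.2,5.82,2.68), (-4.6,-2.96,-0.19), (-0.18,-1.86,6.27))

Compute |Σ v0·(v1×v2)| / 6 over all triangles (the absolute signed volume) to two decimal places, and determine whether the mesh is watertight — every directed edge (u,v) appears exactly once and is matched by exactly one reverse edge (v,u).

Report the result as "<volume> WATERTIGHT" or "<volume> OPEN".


253.72 OPEN

Per-triangle v0·(v1×v2)/6:
  t1: +27.0530
  t2: +45.3829
  t3: +23.3473
  t4: +4.8784
  t5: +32.8979
  t6: +13.0464
  t7: +17.7509
  t8: +5.9378
  t9: +5.7913
  t10: +14.3125
  t11: +5.1281
  t12: +16.5125
  t13: +41.6803
Σ = +253.7193 → |volume| = 253.72

Directed edges: 39 total; 9 unmatched, e.g. (4.24,4.16,2.14)→(-3.2,5.82,2.68) → open.


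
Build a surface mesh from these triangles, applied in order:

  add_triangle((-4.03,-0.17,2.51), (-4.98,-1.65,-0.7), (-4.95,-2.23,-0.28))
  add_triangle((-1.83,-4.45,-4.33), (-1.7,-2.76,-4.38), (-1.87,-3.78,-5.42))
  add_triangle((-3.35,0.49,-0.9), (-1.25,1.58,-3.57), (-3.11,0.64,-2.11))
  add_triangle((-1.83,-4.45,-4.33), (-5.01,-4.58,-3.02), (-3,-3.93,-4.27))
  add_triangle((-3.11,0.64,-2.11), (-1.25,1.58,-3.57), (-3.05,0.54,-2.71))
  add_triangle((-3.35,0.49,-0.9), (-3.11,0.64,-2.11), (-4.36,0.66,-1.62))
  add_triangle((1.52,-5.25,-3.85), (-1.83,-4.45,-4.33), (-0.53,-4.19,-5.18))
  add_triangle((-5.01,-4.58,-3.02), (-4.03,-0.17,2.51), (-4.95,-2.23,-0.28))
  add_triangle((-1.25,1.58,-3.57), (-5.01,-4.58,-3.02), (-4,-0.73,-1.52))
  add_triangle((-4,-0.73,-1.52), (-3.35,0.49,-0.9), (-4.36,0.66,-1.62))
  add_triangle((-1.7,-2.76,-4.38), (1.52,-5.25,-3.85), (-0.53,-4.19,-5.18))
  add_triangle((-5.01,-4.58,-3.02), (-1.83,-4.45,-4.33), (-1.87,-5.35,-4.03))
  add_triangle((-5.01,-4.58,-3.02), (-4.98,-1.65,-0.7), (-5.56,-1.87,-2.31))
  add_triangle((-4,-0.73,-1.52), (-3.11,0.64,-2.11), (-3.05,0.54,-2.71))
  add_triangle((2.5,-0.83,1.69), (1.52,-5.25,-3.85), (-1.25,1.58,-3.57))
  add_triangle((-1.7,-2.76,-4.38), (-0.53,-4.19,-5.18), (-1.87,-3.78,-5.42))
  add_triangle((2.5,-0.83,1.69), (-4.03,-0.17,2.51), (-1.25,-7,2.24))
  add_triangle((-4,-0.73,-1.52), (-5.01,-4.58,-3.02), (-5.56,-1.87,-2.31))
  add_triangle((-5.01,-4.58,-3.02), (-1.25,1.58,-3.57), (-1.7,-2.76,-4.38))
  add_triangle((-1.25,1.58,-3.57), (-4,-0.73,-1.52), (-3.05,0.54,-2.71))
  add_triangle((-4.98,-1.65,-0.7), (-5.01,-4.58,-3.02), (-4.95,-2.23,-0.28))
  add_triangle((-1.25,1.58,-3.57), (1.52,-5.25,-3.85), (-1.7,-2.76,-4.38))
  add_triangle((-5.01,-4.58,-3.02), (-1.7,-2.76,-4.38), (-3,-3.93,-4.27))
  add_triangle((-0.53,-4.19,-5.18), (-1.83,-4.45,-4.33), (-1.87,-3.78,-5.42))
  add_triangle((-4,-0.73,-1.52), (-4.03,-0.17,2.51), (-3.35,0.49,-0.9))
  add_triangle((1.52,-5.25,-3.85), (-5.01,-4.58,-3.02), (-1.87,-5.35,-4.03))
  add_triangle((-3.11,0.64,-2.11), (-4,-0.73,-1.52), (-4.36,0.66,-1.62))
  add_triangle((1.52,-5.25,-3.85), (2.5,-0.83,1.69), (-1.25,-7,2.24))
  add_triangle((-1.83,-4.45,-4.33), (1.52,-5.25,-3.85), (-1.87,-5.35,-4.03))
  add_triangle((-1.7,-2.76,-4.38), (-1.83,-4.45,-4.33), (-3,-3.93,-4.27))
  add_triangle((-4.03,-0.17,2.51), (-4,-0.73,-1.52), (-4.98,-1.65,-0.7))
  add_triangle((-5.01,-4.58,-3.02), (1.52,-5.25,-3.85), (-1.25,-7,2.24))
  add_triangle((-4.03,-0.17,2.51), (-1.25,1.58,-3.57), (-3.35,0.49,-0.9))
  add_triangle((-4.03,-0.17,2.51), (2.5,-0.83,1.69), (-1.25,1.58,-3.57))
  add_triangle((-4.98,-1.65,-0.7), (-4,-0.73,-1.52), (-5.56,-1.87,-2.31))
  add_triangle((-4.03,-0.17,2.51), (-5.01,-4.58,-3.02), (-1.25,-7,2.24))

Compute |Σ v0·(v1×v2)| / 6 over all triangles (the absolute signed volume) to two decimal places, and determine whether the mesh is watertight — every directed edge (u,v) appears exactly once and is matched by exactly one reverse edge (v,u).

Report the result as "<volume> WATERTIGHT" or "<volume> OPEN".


183.23 WATERTIGHT

Per-triangle v0·(v1×v2)/6:
  t1: +1.9085
  t2: +0.3334
  t3: +0.6599
  t4: +2.5085
  t5: +0.5630
  t6: +0.0305
  t7: +4.1231
  t8: +1.5320
  t9: +8.9090
  t10: +0.3350
  t11: -1.0147
  t12: +3.0780
  t13: +3.6510
  t14: +0.5700
  t15: +7.7556
  t16: +0.2362
  t17: +14.2334
  t18: +0.1545
  t19: +10.4641
  t20: +0.3931
  t21: +2.1416
  t22: +8.7063
  t23: +0.8482
  t24: +1.7995
  t25: +2.8268
  t26: +1.6045
  t27: +0.9304
  t28: +21.1693
  t29: +2.9000
  t30: +1.5522
  t31: +2.4464
  t32: +39.9069
  t33: +1.4312
  t34: +0.8286
  t35: +0.7773
  t36: +32.9409
Σ = +183.2344 → |volume| = 183.23

Directed edges: 108 total, each appears once with its reverse present → watertight.


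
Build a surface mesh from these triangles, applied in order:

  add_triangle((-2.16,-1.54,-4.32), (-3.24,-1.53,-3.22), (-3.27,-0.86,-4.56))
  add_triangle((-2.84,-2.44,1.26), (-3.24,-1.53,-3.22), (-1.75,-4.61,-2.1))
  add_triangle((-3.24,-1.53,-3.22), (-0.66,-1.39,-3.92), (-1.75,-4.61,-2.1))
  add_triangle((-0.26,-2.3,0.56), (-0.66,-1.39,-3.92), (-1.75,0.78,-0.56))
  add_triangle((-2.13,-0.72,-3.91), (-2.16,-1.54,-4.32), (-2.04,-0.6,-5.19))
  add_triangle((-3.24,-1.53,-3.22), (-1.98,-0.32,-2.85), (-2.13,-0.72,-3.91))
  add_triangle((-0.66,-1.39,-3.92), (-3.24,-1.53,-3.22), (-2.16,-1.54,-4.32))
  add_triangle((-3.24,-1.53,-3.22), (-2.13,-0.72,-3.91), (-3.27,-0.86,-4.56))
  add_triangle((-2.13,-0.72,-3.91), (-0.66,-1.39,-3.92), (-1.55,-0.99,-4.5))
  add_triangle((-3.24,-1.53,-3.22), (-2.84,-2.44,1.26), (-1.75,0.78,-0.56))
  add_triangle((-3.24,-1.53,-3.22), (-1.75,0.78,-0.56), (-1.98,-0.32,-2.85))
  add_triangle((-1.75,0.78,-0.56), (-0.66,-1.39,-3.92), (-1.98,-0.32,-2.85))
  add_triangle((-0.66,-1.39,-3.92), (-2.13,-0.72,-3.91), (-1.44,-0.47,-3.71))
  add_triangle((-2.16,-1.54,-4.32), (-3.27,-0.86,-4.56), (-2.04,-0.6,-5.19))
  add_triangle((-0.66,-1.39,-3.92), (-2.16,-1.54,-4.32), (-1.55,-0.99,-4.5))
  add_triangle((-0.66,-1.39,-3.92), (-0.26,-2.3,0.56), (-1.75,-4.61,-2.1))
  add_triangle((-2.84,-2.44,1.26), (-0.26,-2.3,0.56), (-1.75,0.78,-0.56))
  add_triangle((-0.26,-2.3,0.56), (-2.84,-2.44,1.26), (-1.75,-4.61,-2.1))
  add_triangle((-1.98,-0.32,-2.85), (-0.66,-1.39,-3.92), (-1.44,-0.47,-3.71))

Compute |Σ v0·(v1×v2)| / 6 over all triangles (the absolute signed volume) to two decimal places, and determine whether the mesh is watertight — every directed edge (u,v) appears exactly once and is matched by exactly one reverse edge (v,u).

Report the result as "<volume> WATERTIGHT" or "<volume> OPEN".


Per-triangle v0·(v1×v2)/6:
  t1: +1.1708
  t2: +8.5552
  t3: +6.4589
  t4: -2.9293
  t5: -0.4268
  t6: +0.4593
  t7: +0.3490
  t8: -0.4603
  t9: -0.2373
  t10: +4.2411
  t11: +1.1569
  t12: +0.2121
  t13: +0.4580
  t14: +1.1970
  t15: +0.5711
  t16: +1.3848
  t17: -0.8330
  t18: +3.4811
  t19: -0.4608
Σ = +24.3478 → |volume| = 24.35

Directed edges: 57 total; 9 unmatched, e.g. (-2.13,-0.72,-3.91)→(-2.16,-1.54,-4.32) → open.

24.35 OPEN


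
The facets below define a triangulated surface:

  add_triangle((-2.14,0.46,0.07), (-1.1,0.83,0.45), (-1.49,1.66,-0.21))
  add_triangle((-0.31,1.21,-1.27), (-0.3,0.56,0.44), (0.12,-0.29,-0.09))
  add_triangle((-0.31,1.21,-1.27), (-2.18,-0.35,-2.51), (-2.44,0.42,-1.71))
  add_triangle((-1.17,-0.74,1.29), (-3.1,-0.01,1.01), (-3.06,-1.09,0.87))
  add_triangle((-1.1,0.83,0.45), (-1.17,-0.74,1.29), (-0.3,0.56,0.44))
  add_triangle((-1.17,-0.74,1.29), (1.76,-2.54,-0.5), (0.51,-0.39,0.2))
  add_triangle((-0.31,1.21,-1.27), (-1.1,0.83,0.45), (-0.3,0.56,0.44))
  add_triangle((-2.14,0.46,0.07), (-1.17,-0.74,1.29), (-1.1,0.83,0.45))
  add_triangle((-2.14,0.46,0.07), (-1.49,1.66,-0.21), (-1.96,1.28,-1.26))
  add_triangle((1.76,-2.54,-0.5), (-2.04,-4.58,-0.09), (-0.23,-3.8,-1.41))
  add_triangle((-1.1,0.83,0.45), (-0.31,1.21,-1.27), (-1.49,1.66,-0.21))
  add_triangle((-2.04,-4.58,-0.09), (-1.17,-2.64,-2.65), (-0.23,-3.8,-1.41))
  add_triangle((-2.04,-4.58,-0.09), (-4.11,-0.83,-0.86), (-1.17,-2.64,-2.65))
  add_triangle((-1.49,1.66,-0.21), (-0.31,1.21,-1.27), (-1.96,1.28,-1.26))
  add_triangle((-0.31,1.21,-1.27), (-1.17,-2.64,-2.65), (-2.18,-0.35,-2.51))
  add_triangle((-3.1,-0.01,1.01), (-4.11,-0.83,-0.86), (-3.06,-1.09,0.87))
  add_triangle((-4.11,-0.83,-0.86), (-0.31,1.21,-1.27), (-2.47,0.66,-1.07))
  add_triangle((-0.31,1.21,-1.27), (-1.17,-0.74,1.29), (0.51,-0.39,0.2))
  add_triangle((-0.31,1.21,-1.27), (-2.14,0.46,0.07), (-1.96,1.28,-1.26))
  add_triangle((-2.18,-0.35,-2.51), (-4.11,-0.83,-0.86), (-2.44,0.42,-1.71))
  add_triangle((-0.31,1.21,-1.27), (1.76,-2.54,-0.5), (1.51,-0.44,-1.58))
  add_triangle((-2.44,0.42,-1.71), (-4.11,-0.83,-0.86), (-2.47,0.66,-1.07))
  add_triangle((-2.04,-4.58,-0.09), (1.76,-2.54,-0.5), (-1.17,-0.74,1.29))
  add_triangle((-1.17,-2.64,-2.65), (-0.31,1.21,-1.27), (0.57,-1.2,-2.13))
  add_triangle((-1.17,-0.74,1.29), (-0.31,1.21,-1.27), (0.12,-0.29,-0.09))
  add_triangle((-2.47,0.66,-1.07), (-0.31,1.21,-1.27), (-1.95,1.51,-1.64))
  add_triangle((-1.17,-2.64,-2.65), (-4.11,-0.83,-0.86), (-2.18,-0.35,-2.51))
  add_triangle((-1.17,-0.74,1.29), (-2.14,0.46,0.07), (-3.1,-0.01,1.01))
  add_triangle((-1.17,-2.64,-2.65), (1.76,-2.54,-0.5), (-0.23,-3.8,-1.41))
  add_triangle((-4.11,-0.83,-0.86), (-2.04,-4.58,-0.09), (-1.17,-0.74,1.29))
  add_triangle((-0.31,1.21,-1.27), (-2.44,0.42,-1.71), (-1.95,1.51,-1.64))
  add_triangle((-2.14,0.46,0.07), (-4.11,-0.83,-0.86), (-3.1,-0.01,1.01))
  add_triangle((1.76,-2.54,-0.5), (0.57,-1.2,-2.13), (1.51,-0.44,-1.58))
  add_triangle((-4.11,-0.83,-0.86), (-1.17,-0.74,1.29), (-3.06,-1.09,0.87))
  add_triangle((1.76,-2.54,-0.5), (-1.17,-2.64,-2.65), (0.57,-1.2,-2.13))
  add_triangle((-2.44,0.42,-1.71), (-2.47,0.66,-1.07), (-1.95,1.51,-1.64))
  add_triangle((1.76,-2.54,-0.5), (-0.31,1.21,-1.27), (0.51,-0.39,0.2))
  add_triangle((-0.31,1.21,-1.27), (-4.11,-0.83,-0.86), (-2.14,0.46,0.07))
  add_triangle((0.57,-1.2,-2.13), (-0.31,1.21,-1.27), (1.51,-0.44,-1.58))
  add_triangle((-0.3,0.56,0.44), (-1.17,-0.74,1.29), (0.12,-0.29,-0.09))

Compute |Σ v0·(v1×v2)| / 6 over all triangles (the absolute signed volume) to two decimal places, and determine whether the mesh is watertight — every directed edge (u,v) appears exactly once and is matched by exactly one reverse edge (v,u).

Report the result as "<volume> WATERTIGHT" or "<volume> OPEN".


Per-triangle v0·(v1×v2)/6:
  t1: +0.2526
  t2: -0.0030
  t3: +0.7725
  t4: +0.5555
  t5: +0.1440
  t6: +0.3429
  t7: +0.1422
  t8: +0.4114
  t9: +0.5535
  t10: +2.4447
  t11: +0.0095
  t12: +2.8946
  t13: +7.4217
  t14: +0.4864
  t15: +1.4099
  t16: +1.1736
  t17: -0.4744
  t18: -0.0149
  t19: -0.1479
  t20: +1.2100
  t21: -0.4354
  t22: +0.6062
  t23: +2.5905
  t24: +1.5491
  t25: +0.1034
  t26: -0.0934
  t27: +3.5304
  t28: -0.0194
  t29: +1.7415
  t30: +4.2658
  t31: +0.3742
  t32: +0.7952
  t33: +1.1315
  t34: +0.0248
  t35: +2.1687
  t36: +0.3418
  t37: +0.2150
  t38: +1.1879
  t39: +0.8470
  t40: +0.0140
Σ = +40.5236 → |volume| = 40.52

Directed edges: 120 total, each appears once with its reverse present → watertight.

40.52 WATERTIGHT


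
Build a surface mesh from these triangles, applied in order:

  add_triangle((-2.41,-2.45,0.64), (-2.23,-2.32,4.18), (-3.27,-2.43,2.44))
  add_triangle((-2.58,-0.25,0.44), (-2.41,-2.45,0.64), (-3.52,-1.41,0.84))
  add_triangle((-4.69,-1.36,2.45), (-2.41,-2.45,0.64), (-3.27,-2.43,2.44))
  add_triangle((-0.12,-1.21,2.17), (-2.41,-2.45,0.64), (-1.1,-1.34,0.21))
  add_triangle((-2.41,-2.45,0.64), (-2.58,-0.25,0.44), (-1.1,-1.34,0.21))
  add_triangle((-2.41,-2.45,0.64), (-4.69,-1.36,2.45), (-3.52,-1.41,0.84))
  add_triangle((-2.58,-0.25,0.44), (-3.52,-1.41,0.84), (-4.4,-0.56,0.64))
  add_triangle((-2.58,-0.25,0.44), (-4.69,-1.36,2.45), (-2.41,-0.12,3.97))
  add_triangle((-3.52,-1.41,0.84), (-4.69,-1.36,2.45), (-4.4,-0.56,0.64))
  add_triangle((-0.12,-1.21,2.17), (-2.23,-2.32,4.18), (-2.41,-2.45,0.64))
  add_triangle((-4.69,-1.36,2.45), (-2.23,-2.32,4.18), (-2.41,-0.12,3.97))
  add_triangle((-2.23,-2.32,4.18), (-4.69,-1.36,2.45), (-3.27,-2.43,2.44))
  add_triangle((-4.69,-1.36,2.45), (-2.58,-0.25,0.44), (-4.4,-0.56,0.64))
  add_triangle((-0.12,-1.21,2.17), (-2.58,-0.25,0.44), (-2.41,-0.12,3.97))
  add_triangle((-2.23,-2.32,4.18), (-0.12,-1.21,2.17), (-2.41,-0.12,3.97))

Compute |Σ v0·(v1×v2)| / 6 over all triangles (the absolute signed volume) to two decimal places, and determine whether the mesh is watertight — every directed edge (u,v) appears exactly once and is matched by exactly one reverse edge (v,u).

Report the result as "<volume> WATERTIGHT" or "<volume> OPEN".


Per-triangle v0·(v1×v2)/6:
  t1: +1.3222
  t2: +0.1232
  t3: +1.7186
  t4: +0.2263
  t5: +0.1001
  t6: +1.1788
  t7: -0.0645
  t8: +1.4664
  t9: +1.0636
  t10: +1.5224
  t11: +4.9103
  t12: +2.5350
  t13: +0.1378
  t14: -1.9389
  t15: +1.5050
Σ = +15.8063 → |volume| = 15.81

Directed edges: 45 total; 3 unmatched, e.g. (-1.1,-1.34,0.21)→(-0.12,-1.21,2.17) → open.

15.81 OPEN


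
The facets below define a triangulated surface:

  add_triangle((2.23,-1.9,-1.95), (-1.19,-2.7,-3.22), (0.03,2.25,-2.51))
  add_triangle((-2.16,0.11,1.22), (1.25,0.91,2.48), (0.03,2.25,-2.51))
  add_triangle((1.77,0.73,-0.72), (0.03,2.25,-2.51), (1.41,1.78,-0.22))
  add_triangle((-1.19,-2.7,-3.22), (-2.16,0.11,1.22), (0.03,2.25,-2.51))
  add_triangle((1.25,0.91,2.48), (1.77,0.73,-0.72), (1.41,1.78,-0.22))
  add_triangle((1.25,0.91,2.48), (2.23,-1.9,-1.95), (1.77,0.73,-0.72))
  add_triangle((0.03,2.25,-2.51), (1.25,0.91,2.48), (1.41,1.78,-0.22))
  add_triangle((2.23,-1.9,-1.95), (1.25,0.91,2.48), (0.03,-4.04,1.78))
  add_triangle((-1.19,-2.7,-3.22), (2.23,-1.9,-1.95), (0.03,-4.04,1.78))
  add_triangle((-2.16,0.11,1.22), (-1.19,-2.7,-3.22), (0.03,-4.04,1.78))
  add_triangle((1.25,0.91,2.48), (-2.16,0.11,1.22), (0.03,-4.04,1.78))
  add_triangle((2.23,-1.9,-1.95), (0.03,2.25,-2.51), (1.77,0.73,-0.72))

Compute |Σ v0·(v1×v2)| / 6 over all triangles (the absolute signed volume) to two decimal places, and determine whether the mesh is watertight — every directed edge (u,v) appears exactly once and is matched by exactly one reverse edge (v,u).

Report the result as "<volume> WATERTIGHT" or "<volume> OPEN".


Per-triangle v0·(v1×v2)/6:
  t1: +7.0318
  t2: +3.4563
  t3: +1.1165
  t4: +5.6324
  t5: +1.0154
  t6: +2.3645
  t7: +0.9973
  t8: +6.6570
  t9: +8.8501
  t10: +7.4444
  t11: +5.2619
  t12: +2.7661
Σ = +52.5937 → |volume| = 52.59

Directed edges: 36 total, each appears once with its reverse present → watertight.

52.59 WATERTIGHT


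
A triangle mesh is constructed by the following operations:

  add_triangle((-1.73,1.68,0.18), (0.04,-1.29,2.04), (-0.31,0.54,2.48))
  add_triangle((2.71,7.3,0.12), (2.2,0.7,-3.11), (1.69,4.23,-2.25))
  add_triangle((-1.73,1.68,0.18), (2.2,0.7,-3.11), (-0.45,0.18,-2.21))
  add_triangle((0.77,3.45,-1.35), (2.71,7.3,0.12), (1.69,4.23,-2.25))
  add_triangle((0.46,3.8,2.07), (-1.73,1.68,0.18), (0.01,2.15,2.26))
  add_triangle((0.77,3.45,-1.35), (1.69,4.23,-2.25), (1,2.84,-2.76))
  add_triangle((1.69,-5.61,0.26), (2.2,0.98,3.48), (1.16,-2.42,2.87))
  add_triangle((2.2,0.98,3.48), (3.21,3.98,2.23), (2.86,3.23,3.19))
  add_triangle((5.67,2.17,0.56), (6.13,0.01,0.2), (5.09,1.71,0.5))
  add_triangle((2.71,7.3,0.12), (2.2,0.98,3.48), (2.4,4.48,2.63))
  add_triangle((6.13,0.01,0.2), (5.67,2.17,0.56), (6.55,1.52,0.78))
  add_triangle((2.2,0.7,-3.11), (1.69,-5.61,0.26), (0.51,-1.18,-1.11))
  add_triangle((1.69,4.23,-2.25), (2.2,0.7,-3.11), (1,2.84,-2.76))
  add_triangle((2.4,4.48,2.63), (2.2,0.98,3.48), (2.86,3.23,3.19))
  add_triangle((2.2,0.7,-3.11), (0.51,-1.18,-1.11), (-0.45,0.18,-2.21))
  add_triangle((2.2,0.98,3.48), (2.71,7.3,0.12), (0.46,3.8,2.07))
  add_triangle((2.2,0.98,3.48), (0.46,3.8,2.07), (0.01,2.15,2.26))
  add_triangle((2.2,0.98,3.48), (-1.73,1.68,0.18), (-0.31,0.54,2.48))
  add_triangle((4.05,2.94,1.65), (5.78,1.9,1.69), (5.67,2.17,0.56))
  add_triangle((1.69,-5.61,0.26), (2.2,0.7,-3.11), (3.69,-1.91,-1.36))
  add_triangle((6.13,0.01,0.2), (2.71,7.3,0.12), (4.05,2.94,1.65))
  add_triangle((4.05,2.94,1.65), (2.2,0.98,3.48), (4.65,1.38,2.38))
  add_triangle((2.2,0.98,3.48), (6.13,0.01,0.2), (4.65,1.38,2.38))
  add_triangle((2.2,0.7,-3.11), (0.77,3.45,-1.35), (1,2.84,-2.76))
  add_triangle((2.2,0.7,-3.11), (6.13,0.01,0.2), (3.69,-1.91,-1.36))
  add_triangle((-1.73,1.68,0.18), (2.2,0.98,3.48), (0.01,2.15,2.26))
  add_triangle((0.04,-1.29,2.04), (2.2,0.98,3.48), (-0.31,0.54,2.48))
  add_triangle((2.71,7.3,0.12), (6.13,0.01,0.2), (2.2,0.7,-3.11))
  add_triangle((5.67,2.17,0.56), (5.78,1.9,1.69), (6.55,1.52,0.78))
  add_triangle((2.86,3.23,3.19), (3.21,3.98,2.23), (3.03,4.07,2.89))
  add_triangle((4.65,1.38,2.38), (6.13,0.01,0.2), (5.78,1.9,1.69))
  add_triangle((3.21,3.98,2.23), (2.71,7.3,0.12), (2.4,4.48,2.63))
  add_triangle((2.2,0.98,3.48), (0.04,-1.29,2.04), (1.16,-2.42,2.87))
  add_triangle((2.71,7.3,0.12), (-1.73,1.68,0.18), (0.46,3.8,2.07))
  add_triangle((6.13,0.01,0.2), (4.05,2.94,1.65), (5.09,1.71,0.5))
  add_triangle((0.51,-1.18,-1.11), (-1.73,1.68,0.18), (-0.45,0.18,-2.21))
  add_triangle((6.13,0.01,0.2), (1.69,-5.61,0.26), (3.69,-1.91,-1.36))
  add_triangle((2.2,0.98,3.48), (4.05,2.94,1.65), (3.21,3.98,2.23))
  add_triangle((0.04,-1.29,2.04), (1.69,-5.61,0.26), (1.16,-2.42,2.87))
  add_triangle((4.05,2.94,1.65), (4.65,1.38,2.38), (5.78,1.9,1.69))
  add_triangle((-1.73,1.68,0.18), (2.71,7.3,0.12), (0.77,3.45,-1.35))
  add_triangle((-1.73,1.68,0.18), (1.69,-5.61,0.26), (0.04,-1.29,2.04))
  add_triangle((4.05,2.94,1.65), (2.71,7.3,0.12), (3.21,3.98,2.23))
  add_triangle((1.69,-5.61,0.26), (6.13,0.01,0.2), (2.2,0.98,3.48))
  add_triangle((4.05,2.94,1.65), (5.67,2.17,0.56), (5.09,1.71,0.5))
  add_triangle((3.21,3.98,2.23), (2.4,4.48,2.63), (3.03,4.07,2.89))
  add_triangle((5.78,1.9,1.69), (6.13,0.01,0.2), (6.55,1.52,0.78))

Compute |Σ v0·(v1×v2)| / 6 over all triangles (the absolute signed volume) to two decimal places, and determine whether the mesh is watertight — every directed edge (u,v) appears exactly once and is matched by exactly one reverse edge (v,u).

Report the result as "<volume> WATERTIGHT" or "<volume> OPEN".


151.08 OPEN

Per-triangle v0·(v1×v2)/6:
  t1: +1.0239
  t2: +5.0207
  t3: +2.0592
  t4: +1.6462
  t5: +1.4497
  t6: +0.5819
  t7: +5.0135
  t8: +0.7950
  t9: -0.0852
  t10: -2.6055
  t11: +0.6719
  t12: +2.1807
  t13: +1.9513
  t14: +0.8319
  t15: +1.4469
  t16: +8.4915
  t17: +1.9022
  t18: +1.9439
  t19: +1.8387
  t20: +5.6972
  t21: +11.2190
  t22: +3.2780
  t23: +2.5560
  t24: -1.3404
  t25: +7.2817
  t26: +0.2779
  t27: +1.9159
  t28: +23.7383
  t29: +1.0044
  t30: +0.3343
  t31: +2.1988
  t32: +3.4478
  t33: +1.6322
  t34: +5.5726
  t35: -1.6381
  t36: +0.3673
  t37: +8.8901
  t38: +3.2613
  t39: +1.6969
  t40: +1.6480
  t41: +4.1230
  t42: +2.1820
  t43: +4.4155
  t44: +19.7484
  t45: -0.2776
  t46: +0.4705
  t47: +1.2214
Σ = +151.0807 → |volume| = 151.08

Directed edges: 141 total; 9 unmatched, e.g. (-1.73,1.68,0.18)→(2.2,0.7,-3.11) → open.


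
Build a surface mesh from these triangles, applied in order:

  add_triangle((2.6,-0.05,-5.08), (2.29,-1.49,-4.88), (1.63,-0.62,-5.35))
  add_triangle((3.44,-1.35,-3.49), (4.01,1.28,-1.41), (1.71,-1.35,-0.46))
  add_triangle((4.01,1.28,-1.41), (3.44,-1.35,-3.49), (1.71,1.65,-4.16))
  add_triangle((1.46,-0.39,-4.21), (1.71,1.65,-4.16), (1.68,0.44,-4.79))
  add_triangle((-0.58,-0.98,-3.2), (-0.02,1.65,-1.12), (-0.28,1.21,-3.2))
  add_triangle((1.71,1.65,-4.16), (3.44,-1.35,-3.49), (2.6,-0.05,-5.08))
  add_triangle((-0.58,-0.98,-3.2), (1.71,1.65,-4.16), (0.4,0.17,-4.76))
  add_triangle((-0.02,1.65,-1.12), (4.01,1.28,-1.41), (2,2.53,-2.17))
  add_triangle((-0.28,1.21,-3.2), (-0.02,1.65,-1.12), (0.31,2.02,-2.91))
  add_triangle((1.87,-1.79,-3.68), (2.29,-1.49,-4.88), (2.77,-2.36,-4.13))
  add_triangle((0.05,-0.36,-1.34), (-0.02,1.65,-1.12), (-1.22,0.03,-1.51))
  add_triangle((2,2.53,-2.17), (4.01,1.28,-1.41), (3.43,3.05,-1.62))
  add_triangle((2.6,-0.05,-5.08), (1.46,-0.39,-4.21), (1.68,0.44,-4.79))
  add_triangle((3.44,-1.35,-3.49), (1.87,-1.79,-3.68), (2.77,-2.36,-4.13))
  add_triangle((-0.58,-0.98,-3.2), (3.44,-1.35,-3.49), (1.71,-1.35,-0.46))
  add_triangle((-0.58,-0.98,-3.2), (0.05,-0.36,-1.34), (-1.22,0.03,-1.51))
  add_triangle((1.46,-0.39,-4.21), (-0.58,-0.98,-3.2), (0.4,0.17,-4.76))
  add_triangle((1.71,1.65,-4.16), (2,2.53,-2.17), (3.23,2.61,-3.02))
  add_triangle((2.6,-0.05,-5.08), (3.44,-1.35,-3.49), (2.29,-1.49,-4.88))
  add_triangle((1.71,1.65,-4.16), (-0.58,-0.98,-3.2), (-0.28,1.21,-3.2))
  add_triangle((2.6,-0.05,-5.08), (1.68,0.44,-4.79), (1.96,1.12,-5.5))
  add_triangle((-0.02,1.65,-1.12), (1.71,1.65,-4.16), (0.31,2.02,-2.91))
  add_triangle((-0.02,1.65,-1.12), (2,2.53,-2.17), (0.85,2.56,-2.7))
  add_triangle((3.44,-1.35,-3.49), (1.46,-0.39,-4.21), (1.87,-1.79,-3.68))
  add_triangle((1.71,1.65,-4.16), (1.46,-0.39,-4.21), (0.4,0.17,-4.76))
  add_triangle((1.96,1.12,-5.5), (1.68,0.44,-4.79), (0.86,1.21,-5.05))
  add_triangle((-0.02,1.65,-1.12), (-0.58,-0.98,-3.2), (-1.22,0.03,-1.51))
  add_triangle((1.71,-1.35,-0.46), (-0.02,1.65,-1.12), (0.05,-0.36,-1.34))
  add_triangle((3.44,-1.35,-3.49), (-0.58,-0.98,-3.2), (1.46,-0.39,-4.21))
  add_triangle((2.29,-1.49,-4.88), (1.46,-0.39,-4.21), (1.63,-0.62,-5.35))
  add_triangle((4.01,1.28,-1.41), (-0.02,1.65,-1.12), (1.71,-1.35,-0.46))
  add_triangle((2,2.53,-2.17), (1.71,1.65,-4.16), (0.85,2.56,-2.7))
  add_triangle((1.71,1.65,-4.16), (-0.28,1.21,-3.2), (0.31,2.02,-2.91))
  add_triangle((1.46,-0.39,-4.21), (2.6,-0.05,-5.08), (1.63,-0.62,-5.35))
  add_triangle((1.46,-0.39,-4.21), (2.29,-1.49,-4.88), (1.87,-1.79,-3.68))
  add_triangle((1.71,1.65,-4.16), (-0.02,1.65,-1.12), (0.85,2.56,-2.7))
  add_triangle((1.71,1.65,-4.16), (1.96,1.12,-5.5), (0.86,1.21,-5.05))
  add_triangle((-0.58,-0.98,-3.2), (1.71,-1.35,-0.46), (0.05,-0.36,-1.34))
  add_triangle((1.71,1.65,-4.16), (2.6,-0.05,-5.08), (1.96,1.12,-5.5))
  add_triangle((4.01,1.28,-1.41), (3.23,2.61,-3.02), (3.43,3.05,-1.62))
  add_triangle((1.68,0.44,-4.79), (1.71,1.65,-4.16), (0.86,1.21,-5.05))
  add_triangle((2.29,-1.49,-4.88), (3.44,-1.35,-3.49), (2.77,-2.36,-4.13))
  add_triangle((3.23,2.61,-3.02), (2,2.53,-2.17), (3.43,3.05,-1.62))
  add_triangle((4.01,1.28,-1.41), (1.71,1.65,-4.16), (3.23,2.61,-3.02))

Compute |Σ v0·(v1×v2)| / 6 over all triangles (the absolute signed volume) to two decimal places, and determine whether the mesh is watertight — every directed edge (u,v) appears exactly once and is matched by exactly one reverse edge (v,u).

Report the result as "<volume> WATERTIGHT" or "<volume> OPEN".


Per-triangle v0·(v1×v2)/6:
  t1: +1.2532
  t2: +3.1205
  t3: +7.5053
  t4: -0.1388
  t5: +0.1051
  t6: +1.9008
  t7: -0.1699
  t8: +0.1989
  t9: +0.3311
  t10: +0.3230
  t11: -0.5501
  t12: -1.3933
  t13: +0.5142
  t14: -0.5020
  t15: +2.3573
  t16: -0.1023
  t17: +1.3243
  t18: +1.2167
  t19: +2.2503
  t20: +2.4101
  t21: +0.4144
  t22: +0.4525
  t23: +0.4277
  t24: -1.8393
  t25: +1.9008
  t26: +0.4657
  t27: +1.0539
  t28: -0.7206
  t29: +2.2867
  t30: -0.2163
  t31: -1.2716
  t32: +1.4447
  t33: +0.9941
  t34: +0.0067
  t35: +0.1752
  t36: +0.2787
  t37: +0.7294
  t38: -0.2370
  t39: +0.8074
  t40: +2.0253
  t41: -1.0718
  t42: +1.4185
  t43: +0.8257
  t44: +2.3650
Σ = +34.6703 → |volume| = 34.67

Directed edges: 132 total, each appears once with its reverse present → watertight.

34.67 WATERTIGHT


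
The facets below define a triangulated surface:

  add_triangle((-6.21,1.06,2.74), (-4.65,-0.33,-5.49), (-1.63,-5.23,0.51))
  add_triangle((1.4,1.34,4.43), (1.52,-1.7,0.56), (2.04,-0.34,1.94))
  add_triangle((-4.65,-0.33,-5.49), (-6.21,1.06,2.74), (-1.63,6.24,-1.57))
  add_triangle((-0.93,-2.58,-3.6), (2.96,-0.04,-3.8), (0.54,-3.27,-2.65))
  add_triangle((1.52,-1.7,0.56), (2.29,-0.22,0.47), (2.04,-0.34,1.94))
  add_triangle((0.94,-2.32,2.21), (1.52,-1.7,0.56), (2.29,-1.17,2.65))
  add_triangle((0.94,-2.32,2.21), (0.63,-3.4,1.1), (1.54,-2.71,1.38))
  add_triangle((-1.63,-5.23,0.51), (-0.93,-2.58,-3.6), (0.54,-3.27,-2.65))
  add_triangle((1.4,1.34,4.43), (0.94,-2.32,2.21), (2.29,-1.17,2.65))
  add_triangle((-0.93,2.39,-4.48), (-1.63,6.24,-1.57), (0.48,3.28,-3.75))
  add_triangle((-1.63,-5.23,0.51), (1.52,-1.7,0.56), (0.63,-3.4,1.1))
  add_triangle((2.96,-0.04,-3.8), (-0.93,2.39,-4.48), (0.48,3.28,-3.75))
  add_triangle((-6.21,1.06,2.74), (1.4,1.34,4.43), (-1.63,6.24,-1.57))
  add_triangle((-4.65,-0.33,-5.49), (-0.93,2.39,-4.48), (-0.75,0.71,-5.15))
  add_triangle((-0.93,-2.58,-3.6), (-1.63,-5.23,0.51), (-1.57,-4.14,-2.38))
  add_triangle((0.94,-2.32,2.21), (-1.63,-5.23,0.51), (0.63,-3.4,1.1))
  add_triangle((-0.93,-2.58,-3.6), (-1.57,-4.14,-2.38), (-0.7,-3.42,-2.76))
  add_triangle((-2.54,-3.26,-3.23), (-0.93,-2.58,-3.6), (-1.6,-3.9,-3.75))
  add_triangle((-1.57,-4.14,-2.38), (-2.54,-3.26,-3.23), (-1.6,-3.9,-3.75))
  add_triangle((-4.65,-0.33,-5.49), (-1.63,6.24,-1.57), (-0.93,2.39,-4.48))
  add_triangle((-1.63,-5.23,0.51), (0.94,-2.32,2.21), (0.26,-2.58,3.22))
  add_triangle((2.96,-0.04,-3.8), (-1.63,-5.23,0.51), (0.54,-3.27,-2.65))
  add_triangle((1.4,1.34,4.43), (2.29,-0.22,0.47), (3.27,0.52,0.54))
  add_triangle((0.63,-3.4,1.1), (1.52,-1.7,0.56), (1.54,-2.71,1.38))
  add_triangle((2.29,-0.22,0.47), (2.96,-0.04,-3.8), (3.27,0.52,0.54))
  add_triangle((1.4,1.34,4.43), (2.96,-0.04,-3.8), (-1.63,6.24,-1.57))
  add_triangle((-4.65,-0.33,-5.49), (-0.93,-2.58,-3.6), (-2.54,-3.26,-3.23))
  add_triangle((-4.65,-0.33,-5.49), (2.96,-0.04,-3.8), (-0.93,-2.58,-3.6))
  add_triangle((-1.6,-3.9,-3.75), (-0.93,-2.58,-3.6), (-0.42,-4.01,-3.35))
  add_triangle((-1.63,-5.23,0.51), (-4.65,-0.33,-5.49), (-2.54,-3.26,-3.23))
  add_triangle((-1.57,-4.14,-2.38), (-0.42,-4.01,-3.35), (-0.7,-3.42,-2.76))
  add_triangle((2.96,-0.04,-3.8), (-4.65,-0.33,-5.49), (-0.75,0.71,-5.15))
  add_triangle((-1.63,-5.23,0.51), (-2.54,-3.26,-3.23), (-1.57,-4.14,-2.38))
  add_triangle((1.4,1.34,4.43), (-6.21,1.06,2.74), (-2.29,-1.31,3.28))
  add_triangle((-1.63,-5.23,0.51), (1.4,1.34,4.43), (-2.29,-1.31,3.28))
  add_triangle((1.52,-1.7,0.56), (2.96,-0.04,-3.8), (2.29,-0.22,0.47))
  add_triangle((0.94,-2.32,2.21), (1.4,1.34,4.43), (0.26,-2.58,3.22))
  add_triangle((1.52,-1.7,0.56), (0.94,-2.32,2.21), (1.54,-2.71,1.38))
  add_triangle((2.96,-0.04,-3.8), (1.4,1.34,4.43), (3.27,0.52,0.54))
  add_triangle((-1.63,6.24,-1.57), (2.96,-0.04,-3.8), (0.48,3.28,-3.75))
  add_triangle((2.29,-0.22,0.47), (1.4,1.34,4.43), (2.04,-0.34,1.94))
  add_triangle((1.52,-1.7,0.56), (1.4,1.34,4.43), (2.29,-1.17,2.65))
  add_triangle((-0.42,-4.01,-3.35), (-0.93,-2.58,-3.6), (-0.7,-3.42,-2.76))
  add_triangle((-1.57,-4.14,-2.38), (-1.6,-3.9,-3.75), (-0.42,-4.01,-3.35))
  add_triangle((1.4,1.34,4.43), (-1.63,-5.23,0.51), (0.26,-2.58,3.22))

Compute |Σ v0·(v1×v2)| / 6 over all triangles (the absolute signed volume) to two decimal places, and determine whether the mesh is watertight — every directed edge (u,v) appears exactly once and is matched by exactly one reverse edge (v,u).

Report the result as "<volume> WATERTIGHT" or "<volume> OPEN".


285.12 OPEN

Per-triangle v0·(v1×v2)/6:
  t1: +42.7520
  t2: +1.0504
  t3: +49.1979
  t4: +5.2136
  t5: +0.8887
  t6: +1.2374
  t7: +0.7128
  t8: +5.5603
  t9: +2.8533
  t10: +6.3222
  t11: +0.7924
  t12: +5.5238
  t13: +34.8877
  t14: +6.1166
  t15: +0.6336
  t16: +1.8078
  t17: -0.8454
  t18: +0.8828
  t19: +1.2433
  t20: +17.3332
  t21: +2.4631
  t22: +2.5227
  t23: +1.3927
  t24: +0.3377
  t25: +1.3910
  t26: +21.5578
  t27: +5.5214
  t28: +13.7278
  t29: +0.9335
  t30: +6.7268
  t31: -0.1726
  t32: +5.1413
  t33: +2.8328
  t34: +12.5951
  t35: +10.1798
  t36: +2.5910
  t37: +2.3056
  t38: +0.2051
  t39: +1.4431
  t40: +3.6747
  t41: +1.0839
  t42: -0.0498
  t43: -0.3728
  t44: +1.2325
  t45: +1.6883
Σ = +285.1169 → |volume| = 285.12

Directed edges: 135 total; 9 unmatched, e.g. (-1.63,-5.23,0.51)→(-6.21,1.06,2.74) → open.


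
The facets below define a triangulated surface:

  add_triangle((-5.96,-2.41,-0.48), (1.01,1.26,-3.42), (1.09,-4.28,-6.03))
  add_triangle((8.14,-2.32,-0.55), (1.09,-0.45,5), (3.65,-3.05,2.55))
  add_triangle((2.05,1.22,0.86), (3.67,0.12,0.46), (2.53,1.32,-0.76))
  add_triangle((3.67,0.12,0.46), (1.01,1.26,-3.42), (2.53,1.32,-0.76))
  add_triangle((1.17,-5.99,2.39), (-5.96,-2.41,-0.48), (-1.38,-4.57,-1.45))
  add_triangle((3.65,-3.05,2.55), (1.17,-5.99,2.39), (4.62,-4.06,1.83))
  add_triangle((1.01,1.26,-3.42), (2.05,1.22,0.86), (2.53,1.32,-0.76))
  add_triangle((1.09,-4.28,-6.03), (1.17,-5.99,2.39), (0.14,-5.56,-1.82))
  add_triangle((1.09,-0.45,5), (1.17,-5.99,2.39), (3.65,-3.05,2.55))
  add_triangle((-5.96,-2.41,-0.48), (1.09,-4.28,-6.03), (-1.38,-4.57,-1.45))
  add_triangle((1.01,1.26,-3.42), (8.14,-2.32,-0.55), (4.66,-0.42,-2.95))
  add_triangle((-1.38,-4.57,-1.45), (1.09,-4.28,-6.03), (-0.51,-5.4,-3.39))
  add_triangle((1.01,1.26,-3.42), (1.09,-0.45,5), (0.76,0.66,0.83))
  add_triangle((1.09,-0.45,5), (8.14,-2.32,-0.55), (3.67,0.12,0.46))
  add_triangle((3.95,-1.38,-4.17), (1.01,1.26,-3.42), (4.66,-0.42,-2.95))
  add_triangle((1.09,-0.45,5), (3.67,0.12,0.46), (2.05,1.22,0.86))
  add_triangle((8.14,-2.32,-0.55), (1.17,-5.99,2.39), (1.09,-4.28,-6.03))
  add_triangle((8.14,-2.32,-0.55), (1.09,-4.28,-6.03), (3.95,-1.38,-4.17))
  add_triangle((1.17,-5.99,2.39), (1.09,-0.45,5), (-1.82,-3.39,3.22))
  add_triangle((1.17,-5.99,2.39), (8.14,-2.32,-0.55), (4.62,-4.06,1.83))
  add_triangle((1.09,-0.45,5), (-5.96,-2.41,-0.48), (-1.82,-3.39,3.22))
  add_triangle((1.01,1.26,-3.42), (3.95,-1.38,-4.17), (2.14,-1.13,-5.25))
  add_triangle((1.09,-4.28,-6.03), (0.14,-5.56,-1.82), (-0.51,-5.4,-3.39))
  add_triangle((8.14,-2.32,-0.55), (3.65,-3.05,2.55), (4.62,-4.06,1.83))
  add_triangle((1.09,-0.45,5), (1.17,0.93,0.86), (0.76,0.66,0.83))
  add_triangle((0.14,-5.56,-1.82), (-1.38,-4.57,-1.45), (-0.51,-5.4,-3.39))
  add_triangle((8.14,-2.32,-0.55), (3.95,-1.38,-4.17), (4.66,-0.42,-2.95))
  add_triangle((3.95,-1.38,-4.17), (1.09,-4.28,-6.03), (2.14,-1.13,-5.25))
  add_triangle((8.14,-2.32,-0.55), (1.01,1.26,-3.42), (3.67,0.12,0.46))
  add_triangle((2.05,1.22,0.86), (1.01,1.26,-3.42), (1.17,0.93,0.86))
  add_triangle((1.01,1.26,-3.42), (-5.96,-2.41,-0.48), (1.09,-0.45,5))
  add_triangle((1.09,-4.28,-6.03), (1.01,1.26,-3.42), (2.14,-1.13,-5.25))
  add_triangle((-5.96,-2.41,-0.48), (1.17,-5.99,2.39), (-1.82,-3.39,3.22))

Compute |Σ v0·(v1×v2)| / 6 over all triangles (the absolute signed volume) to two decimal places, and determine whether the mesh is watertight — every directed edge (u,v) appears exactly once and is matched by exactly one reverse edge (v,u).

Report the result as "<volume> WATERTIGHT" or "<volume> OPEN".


281.44 OPEN

Per-triangle v0·(v1×v2)/6:
  t1: +21.5939
  t2: +13.3046
  t3: +1.2160
  t4: +1.8757
  t5: +17.7447
  t6: +4.4525
  t7: +0.6539
  t8: +8.3318
  t9: +13.3647
  t10: +18.1025
  t11: +1.4040
  t12: +0.9453
  t13: -0.6154
  t14: +8.1597
  t15: +3.9632
  t16: +3.6090
  t17: +59.0053
  t18: +18.9644
  t19: +13.8134
  t20: +7.2500
  t21: +9.9716
  t22: +3.7681
  t23: +4.2476
  t24: +4.5675
  t25: +0.1154
  t26: +2.2752
  t27: +5.7177
  t28: +6.4491
  t29: +6.7887
  t30: +0.3900
  t31: +1.0573
  t32: +3.3914
  t33: +15.5610
Σ = +281.4398 → |volume| = 281.44

Directed edges: 99 total; 9 unmatched, e.g. (-1.38,-4.57,-1.45)→(1.17,-5.99,2.39) → open.


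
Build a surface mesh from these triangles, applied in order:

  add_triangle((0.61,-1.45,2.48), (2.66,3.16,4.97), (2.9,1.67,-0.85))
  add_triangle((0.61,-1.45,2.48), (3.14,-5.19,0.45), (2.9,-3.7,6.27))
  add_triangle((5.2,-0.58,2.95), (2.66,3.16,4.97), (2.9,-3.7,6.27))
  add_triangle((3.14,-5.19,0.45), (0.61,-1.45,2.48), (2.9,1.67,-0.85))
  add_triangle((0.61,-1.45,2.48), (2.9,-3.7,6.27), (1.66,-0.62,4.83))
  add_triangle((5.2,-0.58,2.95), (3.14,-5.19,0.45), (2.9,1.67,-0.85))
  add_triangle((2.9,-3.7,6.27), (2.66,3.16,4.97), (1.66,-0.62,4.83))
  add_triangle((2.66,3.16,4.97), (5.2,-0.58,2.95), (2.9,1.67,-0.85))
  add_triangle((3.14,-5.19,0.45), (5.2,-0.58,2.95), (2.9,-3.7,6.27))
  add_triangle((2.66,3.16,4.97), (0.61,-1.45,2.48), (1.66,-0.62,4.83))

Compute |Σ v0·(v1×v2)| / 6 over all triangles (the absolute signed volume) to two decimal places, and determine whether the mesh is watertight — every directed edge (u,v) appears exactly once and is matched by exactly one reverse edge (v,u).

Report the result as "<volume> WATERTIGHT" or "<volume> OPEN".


66.94 WATERTIGHT

Per-triangle v0·(v1×v2)/6:
  t1: -7.0981
  t2: +2.7224
  t3: +23.9829
  t4: -7.8002
  t5: +1.2436
  t6: +12.7661
  t7: +4.4965
  t8: +13.4545
  t9: +23.2946
  t10: -0.1262
Σ = +66.9359 → |volume| = 66.94

Directed edges: 30 total, each appears once with its reverse present → watertight.


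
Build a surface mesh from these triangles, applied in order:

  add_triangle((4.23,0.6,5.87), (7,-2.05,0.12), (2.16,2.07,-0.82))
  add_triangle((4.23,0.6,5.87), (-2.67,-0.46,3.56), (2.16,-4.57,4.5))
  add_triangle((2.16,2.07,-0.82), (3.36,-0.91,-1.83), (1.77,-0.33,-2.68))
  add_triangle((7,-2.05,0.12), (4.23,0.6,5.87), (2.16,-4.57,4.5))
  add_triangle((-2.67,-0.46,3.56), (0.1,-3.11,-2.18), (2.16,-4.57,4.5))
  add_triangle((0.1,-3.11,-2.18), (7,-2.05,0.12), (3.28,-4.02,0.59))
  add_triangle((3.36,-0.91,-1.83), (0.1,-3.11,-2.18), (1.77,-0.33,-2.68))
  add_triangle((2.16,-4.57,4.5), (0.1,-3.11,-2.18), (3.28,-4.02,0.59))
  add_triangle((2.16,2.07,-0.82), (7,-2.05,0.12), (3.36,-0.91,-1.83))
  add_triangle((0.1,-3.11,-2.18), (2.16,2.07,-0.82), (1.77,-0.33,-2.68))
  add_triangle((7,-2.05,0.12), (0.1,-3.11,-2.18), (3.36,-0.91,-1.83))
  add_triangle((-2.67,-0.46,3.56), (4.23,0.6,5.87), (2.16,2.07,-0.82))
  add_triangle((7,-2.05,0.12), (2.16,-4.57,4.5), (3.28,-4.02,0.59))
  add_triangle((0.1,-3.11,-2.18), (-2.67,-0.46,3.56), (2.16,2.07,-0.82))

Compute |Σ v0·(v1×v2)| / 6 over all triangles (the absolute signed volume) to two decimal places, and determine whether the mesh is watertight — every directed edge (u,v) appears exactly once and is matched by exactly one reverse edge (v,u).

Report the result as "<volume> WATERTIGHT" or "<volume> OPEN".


Per-triangle v0·(v1×v2)/6:
  t1: +20.1180
  t2: +24.8905
  t3: +2.5811
  t4: +36.2059
  t5: +14.7713
  t6: +9.7057
  t7: +3.1403
  t8: +9.0248
  t9: +5.8776
  t10: -0.7550
  t11: +6.9727
  t12: +8.8144
  t13: +13.4779
  t14: -1.3204
Σ = +153.5049 → |volume| = 153.50

Directed edges: 42 total, each appears once with its reverse present → watertight.

153.50 WATERTIGHT


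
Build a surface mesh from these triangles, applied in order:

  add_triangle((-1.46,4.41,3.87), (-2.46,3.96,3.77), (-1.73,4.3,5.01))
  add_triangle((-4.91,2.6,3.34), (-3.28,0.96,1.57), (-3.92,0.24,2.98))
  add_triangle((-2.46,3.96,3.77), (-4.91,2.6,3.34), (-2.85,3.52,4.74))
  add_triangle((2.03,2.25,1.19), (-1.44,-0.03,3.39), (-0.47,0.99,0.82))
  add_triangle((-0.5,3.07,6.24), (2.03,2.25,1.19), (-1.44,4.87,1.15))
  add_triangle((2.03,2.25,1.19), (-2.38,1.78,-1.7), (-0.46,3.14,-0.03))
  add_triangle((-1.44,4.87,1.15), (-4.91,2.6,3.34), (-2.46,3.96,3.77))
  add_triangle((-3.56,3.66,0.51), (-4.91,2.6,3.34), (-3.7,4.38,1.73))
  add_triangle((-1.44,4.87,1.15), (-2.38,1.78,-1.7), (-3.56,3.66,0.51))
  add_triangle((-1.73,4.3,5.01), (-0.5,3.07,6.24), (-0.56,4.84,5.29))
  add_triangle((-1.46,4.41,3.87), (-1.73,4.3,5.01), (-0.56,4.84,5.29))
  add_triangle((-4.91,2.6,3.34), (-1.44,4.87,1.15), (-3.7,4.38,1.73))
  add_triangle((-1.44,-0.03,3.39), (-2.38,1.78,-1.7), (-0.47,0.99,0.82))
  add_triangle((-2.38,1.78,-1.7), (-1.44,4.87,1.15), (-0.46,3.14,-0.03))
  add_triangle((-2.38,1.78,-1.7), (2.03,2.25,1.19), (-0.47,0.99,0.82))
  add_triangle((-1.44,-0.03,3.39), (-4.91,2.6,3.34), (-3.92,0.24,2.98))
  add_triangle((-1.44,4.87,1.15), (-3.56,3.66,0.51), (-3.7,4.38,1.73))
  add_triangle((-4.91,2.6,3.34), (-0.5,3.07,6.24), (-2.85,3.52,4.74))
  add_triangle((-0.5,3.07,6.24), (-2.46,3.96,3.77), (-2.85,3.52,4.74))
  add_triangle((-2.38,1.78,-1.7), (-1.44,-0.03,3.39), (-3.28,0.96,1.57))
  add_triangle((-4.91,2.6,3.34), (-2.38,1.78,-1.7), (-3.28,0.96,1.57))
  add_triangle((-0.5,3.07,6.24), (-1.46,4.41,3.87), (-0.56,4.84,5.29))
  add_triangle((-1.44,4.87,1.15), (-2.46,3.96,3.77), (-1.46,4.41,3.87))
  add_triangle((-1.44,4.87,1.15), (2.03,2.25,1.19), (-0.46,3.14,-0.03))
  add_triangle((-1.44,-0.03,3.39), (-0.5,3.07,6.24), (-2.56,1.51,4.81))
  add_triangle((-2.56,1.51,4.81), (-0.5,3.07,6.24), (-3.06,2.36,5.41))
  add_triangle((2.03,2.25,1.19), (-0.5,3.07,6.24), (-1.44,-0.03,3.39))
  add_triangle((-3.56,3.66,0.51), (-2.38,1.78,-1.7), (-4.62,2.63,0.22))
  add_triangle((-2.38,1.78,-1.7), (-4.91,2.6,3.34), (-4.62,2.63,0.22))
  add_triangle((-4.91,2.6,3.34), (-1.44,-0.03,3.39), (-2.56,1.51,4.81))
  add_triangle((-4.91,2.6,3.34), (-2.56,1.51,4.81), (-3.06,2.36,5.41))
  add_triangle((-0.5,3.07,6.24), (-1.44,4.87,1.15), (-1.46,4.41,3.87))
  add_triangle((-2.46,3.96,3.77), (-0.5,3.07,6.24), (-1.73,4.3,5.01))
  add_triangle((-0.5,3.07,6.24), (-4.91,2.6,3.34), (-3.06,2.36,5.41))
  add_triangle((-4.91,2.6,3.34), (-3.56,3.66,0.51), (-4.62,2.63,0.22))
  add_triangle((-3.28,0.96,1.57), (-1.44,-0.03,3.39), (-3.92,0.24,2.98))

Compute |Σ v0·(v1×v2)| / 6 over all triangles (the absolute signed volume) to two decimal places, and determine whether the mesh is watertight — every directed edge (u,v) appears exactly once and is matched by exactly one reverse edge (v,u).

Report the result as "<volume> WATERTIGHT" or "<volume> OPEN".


71.01 WATERTIGHT

Per-triangle v0·(v1×v2)/6:
  t1: +0.9778
  t2: +1.1926
  t3: +2.6417
  t4: -1.5840
  t5: +11.8472
  t6: +0.7346
  t7: +6.6766
  t8: +2.6440
  t9: +3.7312
  t10: +2.8316
  t11: +1.1822
  t12: +2.9827
  t13: -1.6266
  t14: +1.9670
  t15: -1.7933
  t16: +3.4179
  t17: +2.0907
  t18: +3.2777
  t19: +2.7422
  t20: -0.8988
  t21: +2.3912
  t22: -2.3209
  t23: +2.6006
  t24: +1.9382
  t25: +2.7991
  t26: +1.6573
  t27: +1.7303
  t28: +2.3922
  t29: -0.7445
  t30: +2.2947
  t31: +1.4368
  t32: +1.6346
  t33: +1.2097
  t34: +4.0699
  t35: +3.9579
  t36: -1.0672
Σ = +71.0146 → |volume| = 71.01

Directed edges: 108 total, each appears once with its reverse present → watertight.


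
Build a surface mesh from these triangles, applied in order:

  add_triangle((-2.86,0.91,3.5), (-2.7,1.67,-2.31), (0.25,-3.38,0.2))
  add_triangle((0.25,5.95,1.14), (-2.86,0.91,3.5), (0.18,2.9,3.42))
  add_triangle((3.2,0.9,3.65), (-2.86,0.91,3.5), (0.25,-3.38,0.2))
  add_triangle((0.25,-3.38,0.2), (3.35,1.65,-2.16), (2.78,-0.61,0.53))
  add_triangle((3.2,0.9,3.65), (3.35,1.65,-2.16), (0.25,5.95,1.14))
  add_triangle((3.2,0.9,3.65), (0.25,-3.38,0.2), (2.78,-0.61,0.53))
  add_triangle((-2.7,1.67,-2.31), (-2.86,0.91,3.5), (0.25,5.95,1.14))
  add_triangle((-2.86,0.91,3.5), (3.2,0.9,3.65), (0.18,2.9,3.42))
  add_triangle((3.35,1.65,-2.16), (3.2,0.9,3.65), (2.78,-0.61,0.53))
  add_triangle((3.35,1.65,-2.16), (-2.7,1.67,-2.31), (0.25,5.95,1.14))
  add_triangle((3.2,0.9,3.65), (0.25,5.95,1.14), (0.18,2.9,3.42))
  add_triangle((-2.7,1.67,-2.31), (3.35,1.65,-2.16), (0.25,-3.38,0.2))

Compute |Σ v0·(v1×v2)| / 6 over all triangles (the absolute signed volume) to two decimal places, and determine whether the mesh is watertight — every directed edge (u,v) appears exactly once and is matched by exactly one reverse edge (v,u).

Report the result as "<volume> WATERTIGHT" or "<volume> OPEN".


Per-triangle v0·(v1×v2)/6:
  t1: +8.6368
  t2: +8.4242
  t3: +12.3657
  t4: +4.1434
  t5: +19.0784
  t6: +4.7966
  t7: +16.6946
  t8: +7.3370
  t9: +5.4369
  t10: +15.3583
  t11: +8.7816
  t12: +7.3182
Σ = +118.3717 → |volume| = 118.37

Directed edges: 36 total, each appears once with its reverse present → watertight.

118.37 WATERTIGHT


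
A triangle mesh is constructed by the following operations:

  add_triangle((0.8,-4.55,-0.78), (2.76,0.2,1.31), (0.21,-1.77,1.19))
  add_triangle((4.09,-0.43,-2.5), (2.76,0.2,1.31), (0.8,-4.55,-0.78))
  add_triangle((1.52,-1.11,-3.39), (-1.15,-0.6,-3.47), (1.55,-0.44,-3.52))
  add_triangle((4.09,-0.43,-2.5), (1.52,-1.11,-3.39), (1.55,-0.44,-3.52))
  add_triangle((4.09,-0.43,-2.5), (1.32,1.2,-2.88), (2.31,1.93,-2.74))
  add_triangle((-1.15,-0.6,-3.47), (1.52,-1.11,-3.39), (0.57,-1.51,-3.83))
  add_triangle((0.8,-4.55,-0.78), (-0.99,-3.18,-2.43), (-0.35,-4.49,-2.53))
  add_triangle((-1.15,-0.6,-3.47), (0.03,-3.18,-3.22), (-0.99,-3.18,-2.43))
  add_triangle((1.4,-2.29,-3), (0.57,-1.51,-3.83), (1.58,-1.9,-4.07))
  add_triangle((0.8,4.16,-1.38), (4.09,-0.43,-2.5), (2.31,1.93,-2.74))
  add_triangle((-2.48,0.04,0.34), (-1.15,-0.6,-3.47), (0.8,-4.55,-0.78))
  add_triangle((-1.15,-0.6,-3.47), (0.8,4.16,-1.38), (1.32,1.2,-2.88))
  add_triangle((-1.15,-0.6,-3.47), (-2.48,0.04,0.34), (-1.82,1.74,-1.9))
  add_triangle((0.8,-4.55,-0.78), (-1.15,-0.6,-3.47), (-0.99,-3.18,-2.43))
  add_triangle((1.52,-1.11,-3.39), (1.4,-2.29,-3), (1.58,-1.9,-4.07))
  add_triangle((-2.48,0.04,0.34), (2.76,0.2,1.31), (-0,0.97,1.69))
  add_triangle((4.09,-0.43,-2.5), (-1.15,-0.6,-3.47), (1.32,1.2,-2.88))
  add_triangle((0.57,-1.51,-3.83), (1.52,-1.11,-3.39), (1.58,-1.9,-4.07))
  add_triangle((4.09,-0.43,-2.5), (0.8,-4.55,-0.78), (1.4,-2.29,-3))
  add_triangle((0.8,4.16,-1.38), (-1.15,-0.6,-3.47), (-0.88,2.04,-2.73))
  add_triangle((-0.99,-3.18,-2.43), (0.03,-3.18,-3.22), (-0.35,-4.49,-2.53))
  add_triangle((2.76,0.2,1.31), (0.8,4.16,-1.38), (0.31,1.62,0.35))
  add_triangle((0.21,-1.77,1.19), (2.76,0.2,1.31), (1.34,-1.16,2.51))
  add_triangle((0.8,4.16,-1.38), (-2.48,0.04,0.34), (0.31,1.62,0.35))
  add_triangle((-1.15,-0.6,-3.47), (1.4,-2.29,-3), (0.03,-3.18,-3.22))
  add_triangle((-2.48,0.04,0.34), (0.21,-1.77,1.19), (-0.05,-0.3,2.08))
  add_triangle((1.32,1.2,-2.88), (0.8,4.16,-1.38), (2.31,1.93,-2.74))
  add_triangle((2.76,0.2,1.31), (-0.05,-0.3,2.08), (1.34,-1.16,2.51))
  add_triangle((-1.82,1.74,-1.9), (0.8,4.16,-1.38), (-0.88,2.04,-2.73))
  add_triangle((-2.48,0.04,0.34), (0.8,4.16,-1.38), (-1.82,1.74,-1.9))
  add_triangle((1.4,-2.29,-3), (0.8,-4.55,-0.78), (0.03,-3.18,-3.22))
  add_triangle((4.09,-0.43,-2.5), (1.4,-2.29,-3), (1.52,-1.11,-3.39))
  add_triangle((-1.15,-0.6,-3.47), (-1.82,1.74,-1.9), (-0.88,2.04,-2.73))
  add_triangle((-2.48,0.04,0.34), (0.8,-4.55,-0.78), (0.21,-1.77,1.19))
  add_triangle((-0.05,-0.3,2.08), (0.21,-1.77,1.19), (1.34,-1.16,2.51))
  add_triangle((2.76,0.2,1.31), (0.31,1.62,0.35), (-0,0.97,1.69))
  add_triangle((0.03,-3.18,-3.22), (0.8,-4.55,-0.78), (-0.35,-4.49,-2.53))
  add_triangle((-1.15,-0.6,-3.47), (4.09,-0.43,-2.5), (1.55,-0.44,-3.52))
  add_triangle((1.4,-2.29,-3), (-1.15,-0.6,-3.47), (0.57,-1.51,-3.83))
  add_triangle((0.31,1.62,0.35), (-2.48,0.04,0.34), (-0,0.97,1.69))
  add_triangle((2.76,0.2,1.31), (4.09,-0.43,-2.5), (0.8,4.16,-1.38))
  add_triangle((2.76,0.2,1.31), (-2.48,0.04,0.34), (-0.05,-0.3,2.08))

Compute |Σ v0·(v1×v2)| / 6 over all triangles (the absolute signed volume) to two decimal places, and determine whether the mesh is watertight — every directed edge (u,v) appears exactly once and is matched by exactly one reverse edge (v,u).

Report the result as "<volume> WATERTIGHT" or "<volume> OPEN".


Per-triangle v0·(v1×v2)/6:
  t1: +3.2635
  t2: +9.0265
  t3: +1.0808
  t4: +1.2016
  t5: +1.8587
  t6: +0.7388
  t7: +0.4392
  t8: +2.0313
  t9: +0.5088
  t10: +2.5223
  t11: +6.6317
  t12: +4.5512
  t13: +3.1146
  t14: -2.1610
  t15: +0.1985
  t16: +0.5061
  t17: +4.8270
  t18: +0.3324
  t19: +6.1026
  t20: +1.7637
  t21: +0.9258
  t22: +1.6759
  t23: +0.9084
  t24: +1.5302
  t25: +2.5084
  t26: +1.3623
  t27: +1.7506
  t28: +0.9610
  t29: +1.9004
  t30: +2.8093
  t31: +3.0693
  t32: +2.2057
  t33: +1.7589
  t34: +2.7751
  t35: +0.7099
  t36: +1.1514
  t37: +1.6050
  t38: -0.4761
  t39: +0.7103
  t40: +0.9778
  t41: +8.9684
  t42: +0.4194
Σ = +88.7459 → |volume| = 88.75

Directed edges: 126 total, each appears once with its reverse present → watertight.

88.75 WATERTIGHT
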